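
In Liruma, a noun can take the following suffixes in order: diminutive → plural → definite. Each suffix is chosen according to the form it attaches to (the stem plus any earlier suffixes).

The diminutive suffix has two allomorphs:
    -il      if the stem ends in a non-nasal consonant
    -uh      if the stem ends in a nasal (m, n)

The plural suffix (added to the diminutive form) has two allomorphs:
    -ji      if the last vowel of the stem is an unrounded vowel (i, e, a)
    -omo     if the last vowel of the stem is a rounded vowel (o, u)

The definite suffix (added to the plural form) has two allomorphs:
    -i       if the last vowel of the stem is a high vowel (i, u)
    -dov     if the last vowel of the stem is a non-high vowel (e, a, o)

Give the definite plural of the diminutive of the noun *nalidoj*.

nalidojiljii

Since the final consonant of *nalidoj* is /j/ (non-nasal), it takes -il, giving *nalidojil*.
The diminutive form *nalidojil*: last vowel = /i/, an unrounded vowel → -ji → *nalidojilji*.
The last vowel of the plural form *nalidojilji* is /i/, which is a high vowel, so the definite suffix is -i, giving *nalidojiljii*.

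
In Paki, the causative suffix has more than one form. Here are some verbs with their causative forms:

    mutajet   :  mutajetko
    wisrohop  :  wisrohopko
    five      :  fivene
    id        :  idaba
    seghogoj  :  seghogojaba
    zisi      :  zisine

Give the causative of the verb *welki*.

The suffix is conditioned by the final sound: -ko when the stem ends in a voiceless consonant (*mutajet*, *wisrohop*); -aba when the stem ends in a voiced consonant (*id*, *seghogoj*); -ne when the stem ends in a vowel (*five*, *zisi*).
The final sound of *welki* is /i/, which is a vowel, so the suffix is -ne, giving *welkine*.

welkine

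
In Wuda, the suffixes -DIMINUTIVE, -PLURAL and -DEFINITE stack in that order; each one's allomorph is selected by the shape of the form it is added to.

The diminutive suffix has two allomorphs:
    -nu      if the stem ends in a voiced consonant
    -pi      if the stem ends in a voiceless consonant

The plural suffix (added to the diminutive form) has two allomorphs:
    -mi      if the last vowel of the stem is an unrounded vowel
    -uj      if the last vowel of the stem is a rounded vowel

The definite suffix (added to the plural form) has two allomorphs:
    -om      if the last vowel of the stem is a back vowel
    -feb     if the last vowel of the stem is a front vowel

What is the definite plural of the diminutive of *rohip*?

*rohip* — final consonant /p/ (voiceless) → -pi → *rohippi*.
The diminutive form *rohippi* — last vowel /i/ (an unrounded vowel) → -mi → *rohippimi*.
The last vowel of the plural form *rohippimi* is /i/, which is a front vowel, so the definite suffix is -feb, giving *rohippimifeb*.

rohippimifeb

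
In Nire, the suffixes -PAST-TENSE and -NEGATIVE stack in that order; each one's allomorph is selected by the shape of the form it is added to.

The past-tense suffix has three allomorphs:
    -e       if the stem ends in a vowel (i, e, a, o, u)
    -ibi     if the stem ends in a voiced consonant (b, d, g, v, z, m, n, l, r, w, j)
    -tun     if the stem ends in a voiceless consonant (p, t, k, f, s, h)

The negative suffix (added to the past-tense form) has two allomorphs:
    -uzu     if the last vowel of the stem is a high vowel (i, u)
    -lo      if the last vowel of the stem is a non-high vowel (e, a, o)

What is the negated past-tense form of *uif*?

uiftunuzu

*uif*: final sound = /f/, a voiceless consonant → -tun → *uiftun*.
Since the last vowel of the past-tense form *uiftun* is /u/ (a high vowel), it takes -uzu, giving *uiftunuzu*.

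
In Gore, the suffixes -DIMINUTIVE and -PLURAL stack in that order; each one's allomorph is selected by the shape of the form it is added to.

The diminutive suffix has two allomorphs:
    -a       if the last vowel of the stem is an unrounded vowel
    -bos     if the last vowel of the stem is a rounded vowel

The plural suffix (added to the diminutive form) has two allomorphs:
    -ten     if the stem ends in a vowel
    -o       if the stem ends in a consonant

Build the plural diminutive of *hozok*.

*hozok* — last vowel /o/ (a rounded vowel) → -bos → *hozokbos*.
Since the final sound of the diminutive form *hozokbos* is /s/ (a consonant), it takes -o, giving *hozokboso*.

hozokboso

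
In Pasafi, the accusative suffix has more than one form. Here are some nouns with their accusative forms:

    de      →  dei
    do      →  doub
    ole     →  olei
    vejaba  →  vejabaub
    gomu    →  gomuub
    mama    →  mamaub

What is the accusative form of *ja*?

The suffix is conditioned by the last vowel: -i when the last vowel of the stem is a front vowel (*de*, *ole*); -ub when the last vowel of the stem is a back vowel (*do*, *vejaba*, *gomu*, *mama*).
Since the last vowel of *ja* is /a/ (a back vowel), it takes -ub, giving *jaub*.

jaub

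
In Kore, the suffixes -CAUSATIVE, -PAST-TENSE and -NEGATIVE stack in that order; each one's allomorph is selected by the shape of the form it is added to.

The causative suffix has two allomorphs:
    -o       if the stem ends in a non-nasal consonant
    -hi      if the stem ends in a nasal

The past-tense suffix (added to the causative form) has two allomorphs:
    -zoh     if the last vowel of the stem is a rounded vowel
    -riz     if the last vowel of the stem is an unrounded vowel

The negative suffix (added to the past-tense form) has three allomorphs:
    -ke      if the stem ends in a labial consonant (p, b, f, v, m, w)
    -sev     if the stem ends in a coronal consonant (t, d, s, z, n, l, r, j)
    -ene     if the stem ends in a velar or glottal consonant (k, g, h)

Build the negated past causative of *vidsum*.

Since the final consonant of *vidsum* is /m/ (a nasal), it takes -hi, giving *vidsumhi*.
The last vowel of the causative form *vidsumhi* is /i/, which is an unrounded vowel, so the past-tense suffix is -riz, giving *vidsumhiriz*.
The past-tense form *vidsumhiriz*: final consonant = /z/, coronal → -sev → *vidsumhirizsev*.

vidsumhirizsev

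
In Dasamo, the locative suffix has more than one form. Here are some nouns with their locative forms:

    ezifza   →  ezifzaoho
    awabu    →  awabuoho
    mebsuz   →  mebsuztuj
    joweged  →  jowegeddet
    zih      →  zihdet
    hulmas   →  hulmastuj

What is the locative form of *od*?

The alternation tracks the final sound of the stem — -tuj when the stem ends in a sibilant (*mebsuz*, *hulmas*); -det when the stem ends in a non-sibilant consonant (*joweged*, *zih*); -oho when the stem ends in a vowel (*ezifza*, *awabu*).
Since the final sound of *od* is /d/ (a non-sibilant consonant), it takes -det, giving *oddet*.

oddet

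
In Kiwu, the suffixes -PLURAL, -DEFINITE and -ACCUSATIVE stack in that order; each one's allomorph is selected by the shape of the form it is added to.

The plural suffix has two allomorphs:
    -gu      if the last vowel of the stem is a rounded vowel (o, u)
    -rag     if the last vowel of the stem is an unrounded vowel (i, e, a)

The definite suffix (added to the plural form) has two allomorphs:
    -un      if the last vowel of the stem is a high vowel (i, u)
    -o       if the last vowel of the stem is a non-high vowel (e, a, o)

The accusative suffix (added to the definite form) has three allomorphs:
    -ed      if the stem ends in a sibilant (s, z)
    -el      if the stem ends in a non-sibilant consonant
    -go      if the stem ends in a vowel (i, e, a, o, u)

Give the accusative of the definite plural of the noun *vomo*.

Since the last vowel of *vomo* is /o/ (a rounded vowel), it takes -gu, giving *vomogu*.
Since the last vowel of the plural form *vomogu* is /u/ (a high vowel), it takes -un, giving *vomoguun*.
The definite form *vomoguun* — final sound /n/ (a non-sibilant consonant) → -el → *vomoguunel*.

vomoguunel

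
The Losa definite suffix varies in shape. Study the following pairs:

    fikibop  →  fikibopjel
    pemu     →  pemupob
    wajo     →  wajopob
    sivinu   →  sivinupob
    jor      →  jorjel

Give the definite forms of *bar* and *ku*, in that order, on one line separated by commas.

The alternation tracks the final sound of the stem — -jel when the stem ends in a consonant (*fikibop*, *jor*); -pob when the stem ends in a vowel (*pemu*, *wajo*, *sivinu*).
*bar*: final sound = /r/, a consonant → -jel → *barjel*.
Since the final sound of *ku* is /u/ (a vowel), it takes -pob, giving *kupob*.

barjel, kupob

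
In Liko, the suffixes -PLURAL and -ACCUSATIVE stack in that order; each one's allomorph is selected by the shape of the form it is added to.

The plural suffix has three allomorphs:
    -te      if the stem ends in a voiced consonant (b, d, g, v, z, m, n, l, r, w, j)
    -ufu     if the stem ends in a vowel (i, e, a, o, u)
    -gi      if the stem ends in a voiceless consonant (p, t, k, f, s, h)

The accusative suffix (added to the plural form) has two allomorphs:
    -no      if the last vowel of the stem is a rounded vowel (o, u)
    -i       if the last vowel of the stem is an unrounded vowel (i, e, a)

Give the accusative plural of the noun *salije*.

*salije* — final sound /e/ (a vowel) → -ufu → *salijeufu*.
The last vowel of the plural form *salijeufu* is /u/, which is a rounded vowel, so the accusative suffix is -no, giving *salijeufuno*.

salijeufuno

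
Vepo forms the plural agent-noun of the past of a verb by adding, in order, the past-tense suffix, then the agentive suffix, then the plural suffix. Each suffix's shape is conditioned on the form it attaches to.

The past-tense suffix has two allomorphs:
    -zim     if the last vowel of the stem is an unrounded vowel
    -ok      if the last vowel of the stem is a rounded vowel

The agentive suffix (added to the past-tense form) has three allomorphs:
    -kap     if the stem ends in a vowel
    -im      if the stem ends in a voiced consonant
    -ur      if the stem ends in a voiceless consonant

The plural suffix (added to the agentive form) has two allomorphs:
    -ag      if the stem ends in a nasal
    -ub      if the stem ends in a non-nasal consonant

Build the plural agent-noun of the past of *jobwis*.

jobwiszimimag

*jobwis*: last vowel = /i/, an unrounded vowel → -zim → *jobwiszim*.
The past-tense form *jobwiszim* — final sound /m/ (a voiced consonant) → -im → *jobwiszimim*.
Since the final consonant of the agentive form *jobwiszimim* is /m/ (a nasal), it takes -ag, giving *jobwiszimimag*.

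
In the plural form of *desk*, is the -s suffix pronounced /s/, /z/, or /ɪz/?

/s/

The stem *desk* ends in a voiceless non-sibilant consonant.
The plural suffix surfaces as /ɪz/ after sibilants, /s/ after other voiceless consonants, and /z/ after other voiced sounds.
So the plural -s on *desk* is pronounced /s/.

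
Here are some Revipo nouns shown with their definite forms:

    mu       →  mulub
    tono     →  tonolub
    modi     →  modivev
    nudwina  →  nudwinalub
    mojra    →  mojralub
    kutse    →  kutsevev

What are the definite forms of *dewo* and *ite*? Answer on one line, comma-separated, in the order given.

dewolub, itevev

The pattern is front/back vowel harmony: -vev when the last vowel of the stem is a front vowel (*modi*, *kutse*); -lub when the last vowel of the stem is a back vowel (*mu*, *tono*, *nudwina*, *mojra*).
Since the last vowel of *dewo* is /o/ (a back vowel), it takes -lub, giving *dewolub*.
*ite*: last vowel = /e/, a front vowel → -vev → *itevev*.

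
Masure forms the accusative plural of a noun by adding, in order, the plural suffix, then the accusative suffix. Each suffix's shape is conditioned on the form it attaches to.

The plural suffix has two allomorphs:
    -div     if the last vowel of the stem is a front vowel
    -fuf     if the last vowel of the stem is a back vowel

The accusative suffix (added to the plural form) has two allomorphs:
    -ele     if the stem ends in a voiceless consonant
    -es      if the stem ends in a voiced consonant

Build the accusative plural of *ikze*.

ikzedives

The last vowel of *ikze* is /e/, which is a front vowel, so the plural suffix is -div, giving *ikzediv*.
The plural form *ikzediv* — final consonant /v/ (voiced) → -es → *ikzedives*.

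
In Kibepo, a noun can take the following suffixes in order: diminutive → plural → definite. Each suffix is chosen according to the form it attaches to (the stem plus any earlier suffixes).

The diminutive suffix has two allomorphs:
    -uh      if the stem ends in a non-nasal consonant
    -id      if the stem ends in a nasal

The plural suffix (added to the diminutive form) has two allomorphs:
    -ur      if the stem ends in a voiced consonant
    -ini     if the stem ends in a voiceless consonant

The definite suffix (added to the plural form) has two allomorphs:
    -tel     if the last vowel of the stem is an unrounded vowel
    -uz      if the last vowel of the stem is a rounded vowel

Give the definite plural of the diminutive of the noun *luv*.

luvuhinitel

The final consonant of *luv* is /v/, which is non-nasal, so the diminutive suffix is -uh, giving *luvuh*.
The diminutive form *luvuh* — final consonant /h/ (voiceless) → -ini → *luvuhini*.
Since the last vowel of the plural form *luvuhini* is /i/ (an unrounded vowel), it takes -tel, giving *luvuhinitel*.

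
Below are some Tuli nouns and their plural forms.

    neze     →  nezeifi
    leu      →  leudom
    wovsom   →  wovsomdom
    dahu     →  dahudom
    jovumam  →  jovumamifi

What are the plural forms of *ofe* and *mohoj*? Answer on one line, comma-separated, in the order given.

The suffix is conditioned by the last vowel: -dom when the last vowel of the stem is a rounded vowel (*leu*, *wovsom*, *dahu*); -ifi when the last vowel of the stem is an unrounded vowel (*neze*, *jovumam*).
The last vowel of *ofe* is /e/, which is an unrounded vowel, so the suffix is -ifi, giving *ofeifi*.
*mohoj* — last vowel /o/ (a rounded vowel) → -dom → *mohojdom*.

ofeifi, mohojdom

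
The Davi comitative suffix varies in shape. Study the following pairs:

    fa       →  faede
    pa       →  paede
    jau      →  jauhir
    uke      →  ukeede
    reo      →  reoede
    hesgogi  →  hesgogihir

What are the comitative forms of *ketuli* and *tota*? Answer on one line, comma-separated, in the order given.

The pattern is height harmony: -hir when the last vowel of the stem is a high vowel (*jau*, *hesgogi*); -ede when the last vowel of the stem is a non-high vowel (*fa*, *pa*, *uke*, *reo*).
*ketuli*: last vowel = /i/, a high vowel → -hir → *ketulihir*.
The last vowel of *tota* is /a/, which is a non-high vowel, so the suffix is -ede, giving *totaede*.

ketulihir, totaede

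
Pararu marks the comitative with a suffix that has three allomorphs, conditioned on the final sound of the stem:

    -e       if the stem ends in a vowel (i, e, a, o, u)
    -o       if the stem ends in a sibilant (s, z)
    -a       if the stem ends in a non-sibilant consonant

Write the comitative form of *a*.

The final sound of *a* is /a/, which is a vowel, so the suffix is -e, giving *ae*.

ae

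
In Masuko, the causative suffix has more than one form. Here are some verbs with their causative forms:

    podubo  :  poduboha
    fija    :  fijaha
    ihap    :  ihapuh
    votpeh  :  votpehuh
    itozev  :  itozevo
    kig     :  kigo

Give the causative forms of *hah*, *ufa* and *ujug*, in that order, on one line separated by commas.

hahuh, ufaha, ujugo

The suffix is conditioned by the final sound: -uh when the stem ends in a voiceless consonant (*ihap*, *votpeh*); -o when the stem ends in a voiced consonant (*itozev*, *kig*); -ha when the stem ends in a vowel (*podubo*, *fija*).
*hah*: final sound = /h/, a voiceless consonant → -uh → *hahuh*.
Since the final sound of *ufa* is /a/ (a vowel), it takes -ha, giving *ufaha*.
*ujug* — final sound /g/ (a voiced consonant) → -o → *ujugo*.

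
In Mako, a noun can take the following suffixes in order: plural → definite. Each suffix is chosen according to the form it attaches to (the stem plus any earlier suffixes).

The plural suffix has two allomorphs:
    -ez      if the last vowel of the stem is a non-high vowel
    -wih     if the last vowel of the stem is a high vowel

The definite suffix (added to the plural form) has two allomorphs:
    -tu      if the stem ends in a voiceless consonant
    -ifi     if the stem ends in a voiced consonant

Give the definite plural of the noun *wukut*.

*wukut*: last vowel = /u/, a high vowel → -wih → *wukutwih*.
The plural form *wukutwih*: final consonant = /h/, voiceless → -tu → *wukutwihtu*.

wukutwihtu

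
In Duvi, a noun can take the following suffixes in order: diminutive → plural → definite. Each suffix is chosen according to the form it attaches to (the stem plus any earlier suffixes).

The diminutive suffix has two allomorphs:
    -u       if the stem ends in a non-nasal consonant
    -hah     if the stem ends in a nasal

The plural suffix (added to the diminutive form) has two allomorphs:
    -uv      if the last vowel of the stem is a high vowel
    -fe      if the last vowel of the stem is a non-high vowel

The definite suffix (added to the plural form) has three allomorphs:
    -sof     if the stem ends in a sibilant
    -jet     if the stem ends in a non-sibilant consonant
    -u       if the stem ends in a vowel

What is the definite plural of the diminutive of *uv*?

Since the final consonant of *uv* is /v/ (non-nasal), it takes -u, giving *uvu*.
The diminutive form *uvu* — last vowel /u/ (a high vowel) → -uv → *uvuuv*.
Since the final sound of the plural form *uvuuv* is /v/ (a non-sibilant consonant), it takes -jet, giving *uvuuvjet*.

uvuuvjet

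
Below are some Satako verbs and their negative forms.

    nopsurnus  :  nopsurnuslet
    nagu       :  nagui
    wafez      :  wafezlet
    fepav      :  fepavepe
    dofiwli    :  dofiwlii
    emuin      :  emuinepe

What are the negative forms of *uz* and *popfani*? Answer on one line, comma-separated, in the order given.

uzlet, popfanii

The alternation tracks the final sound of the stem — -let when the stem ends in a sibilant (*nopsurnus*, *wafez*); -epe when the stem ends in a non-sibilant consonant (*fepav*, *emuin*); -i when the stem ends in a vowel (*nagu*, *dofiwli*).
The final sound of *uz* is /z/, which is a sibilant, so the suffix is -let, giving *uzlet*.
Since the final sound of *popfani* is /i/ (a vowel), it takes -i, giving *popfanii*.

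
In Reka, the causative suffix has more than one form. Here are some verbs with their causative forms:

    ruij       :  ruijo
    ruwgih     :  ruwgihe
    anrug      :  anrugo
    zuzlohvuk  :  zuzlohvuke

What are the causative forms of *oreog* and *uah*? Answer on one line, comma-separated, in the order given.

oreogo, uahe

The alternation tracks the final consonant of the stem — -e when the stem ends in a voiceless consonant (*ruwgih*, *zuzlohvuk*); -o when the stem ends in a voiced consonant (*ruij*, *anrug*).
*oreog*: final consonant = /g/, voiced → -o → *oreogo*.
Since the final consonant of *uah* is /h/ (voiceless), it takes -e, giving *uahe*.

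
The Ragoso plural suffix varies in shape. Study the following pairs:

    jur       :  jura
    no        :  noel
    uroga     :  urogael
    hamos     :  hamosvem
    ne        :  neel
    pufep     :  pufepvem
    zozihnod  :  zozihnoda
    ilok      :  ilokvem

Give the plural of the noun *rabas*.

rabasvem

The suffix is conditioned by the final sound: -vem when the stem ends in a voiceless consonant (*hamos*, *pufep*, *ilok*); -a when the stem ends in a voiced consonant (*jur*, *zozihnod*); -el when the stem ends in a vowel (*no*, *uroga*, *ne*).
*rabas*: final sound = /s/, a voiceless consonant → -vem → *rabasvem*.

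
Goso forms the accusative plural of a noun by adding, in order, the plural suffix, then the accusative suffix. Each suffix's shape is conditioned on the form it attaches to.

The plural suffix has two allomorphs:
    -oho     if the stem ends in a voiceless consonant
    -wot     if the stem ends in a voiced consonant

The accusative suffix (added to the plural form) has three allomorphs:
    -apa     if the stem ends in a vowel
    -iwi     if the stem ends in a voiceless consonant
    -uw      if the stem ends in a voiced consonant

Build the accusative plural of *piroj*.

pirojwotiwi

*piroj* — final consonant /j/ (voiced) → -wot → *pirojwot*.
The final sound of the plural form *pirojwot* is /t/, which is a voiceless consonant, so the accusative suffix is -iwi, giving *pirojwotiwi*.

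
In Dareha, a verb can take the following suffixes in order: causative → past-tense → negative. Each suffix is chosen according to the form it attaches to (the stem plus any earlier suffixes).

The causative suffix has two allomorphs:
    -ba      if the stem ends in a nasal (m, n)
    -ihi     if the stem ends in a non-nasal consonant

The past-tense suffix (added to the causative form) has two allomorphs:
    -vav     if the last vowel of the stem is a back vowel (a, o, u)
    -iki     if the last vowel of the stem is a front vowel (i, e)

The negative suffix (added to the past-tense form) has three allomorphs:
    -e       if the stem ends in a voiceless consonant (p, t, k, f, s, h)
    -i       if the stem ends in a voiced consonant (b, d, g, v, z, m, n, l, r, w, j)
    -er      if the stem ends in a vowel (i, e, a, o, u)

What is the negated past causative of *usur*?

*usur*: final consonant = /r/, non-nasal → -ihi → *usurihi*.
Since the last vowel of the causative form *usurihi* is /i/ (a front vowel), it takes -iki, giving *usurihiiki*.
The final sound of the past-tense form *usurihiiki* is /i/, which is a vowel, so the negative suffix is -er, giving *usurihiikier*.

usurihiikier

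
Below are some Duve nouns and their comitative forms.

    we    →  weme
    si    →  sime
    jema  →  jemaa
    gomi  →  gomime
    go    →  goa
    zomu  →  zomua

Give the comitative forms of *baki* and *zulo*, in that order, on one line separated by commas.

The suffix is conditioned by the last vowel: -me when the last vowel of the stem is a front vowel (*we*, *si*, *gomi*); -a when the last vowel of the stem is a back vowel (*jema*, *go*, *zomu*).
*baki* — last vowel /i/ (a front vowel) → -me → *bakime*.
The last vowel of *zulo* is /o/, which is a back vowel, so the suffix is -a, giving *zuloa*.

bakime, zuloa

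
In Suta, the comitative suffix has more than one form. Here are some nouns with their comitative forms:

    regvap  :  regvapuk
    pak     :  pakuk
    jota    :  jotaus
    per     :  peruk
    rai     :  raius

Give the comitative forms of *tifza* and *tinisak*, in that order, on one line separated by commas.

The alternation tracks the final sound of the stem — -uk when the stem ends in a consonant (*regvap*, *pak*, *per*); -us when the stem ends in a vowel (*jota*, *rai*).
*tifza*: final sound = /a/, a vowel → -us → *tifzaus*.
Since the final sound of *tinisak* is /k/ (a consonant), it takes -uk, giving *tinisakuk*.

tifzaus, tinisakuk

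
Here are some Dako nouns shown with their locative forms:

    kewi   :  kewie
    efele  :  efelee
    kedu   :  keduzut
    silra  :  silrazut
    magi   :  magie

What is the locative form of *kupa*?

The pattern is front/back vowel harmony: -e when the last vowel of the stem is a front vowel (*kewi*, *efele*, *magi*); -zut when the last vowel of the stem is a back vowel (*kedu*, *silra*).
*kupa* — last vowel /a/ (a back vowel) → -zut → *kupazut*.

kupazut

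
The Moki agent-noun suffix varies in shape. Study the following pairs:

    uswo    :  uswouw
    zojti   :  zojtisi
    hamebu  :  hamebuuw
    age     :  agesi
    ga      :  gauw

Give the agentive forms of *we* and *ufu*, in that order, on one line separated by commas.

wesi, ufuuw

The suffix is conditioned by the last vowel: -si when the last vowel of the stem is a front vowel (*zojti*, *age*); -uw when the last vowel of the stem is a back vowel (*uswo*, *hamebu*, *ga*).
The last vowel of *we* is /e/, which is a front vowel, so the suffix is -si, giving *wesi*.
*ufu*: last vowel = /u/, a back vowel → -uw → *ufuuw*.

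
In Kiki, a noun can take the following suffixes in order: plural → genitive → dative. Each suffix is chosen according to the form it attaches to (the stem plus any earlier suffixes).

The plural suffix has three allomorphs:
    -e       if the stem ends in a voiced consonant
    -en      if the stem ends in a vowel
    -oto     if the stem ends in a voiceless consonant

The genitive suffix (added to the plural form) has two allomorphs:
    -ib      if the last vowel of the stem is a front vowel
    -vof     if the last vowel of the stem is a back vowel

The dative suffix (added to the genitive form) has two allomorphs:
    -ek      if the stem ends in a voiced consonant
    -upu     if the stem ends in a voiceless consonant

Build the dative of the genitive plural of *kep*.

kepotovofupu

*kep* — final sound /p/ (a voiceless consonant) → -oto → *kepoto*.
The last vowel of the plural form *kepoto* is /o/, which is a back vowel, so the genitive suffix is -vof, giving *kepotovof*.
The genitive form *kepotovof*: final consonant = /f/, voiceless → -upu → *kepotovofupu*.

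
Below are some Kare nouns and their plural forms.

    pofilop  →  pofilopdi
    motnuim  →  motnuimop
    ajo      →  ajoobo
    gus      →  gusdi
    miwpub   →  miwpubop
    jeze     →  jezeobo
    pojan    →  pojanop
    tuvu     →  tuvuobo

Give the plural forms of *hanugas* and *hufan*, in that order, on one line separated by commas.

The alternation tracks the final sound of the stem — -di when the stem ends in a voiceless consonant (*pofilop*, *gus*); -op when the stem ends in a voiced consonant (*motnuim*, *miwpub*, *pojan*); -obo when the stem ends in a vowel (*ajo*, *jeze*, *tuvu*).
The final sound of *hanugas* is /s/, which is a voiceless consonant, so the suffix is -di, giving *hanugasdi*.
The final sound of *hufan* is /n/, which is a voiced consonant, so the suffix is -op, giving *hufanop*.

hanugasdi, hufanop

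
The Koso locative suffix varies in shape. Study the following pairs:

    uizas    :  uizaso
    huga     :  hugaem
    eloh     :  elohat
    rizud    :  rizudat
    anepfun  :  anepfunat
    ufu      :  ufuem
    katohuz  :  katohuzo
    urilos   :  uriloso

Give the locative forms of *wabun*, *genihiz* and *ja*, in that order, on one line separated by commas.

The alternation tracks the final sound of the stem — -o when the stem ends in a sibilant (*uizas*, *katohuz*, *urilos*); -at when the stem ends in a non-sibilant consonant (*eloh*, *rizud*, *anepfun*); -em when the stem ends in a vowel (*huga*, *ufu*).
Since the final sound of *wabun* is /n/ (a non-sibilant consonant), it takes -at, giving *wabunat*.
*genihiz*: final sound = /z/, a sibilant → -o → *genihizo*.
*ja* — final sound /a/ (a vowel) → -em → *jaem*.

wabunat, genihizo, jaem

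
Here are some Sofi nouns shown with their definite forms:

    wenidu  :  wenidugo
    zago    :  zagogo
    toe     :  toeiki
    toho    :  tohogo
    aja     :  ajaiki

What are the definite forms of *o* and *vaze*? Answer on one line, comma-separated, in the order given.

ogo, vazeiki

Looking at the last vowel of each stem: -go when the last vowel of the stem is a rounded vowel (*wenidu*, *zago*, *toho*); -iki when the last vowel of the stem is an unrounded vowel (*toe*, *aja*).
*o* — last vowel /o/ (a rounded vowel) → -go → *ogo*.
*vaze*: last vowel = /e/, an unrounded vowel → -iki → *vazeiki*.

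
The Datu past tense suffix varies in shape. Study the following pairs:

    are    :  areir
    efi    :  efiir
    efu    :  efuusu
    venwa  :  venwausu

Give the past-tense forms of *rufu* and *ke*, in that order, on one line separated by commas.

The alternation tracks the last vowel of the stem — -ir when the last vowel of the stem is a front vowel (*are*, *efi*); -usu when the last vowel of the stem is a back vowel (*efu*, *venwa*).
*rufu*: last vowel = /u/, a back vowel → -usu → *rufuusu*.
*ke*: last vowel = /e/, a front vowel → -ir → *keir*.

rufuusu, keir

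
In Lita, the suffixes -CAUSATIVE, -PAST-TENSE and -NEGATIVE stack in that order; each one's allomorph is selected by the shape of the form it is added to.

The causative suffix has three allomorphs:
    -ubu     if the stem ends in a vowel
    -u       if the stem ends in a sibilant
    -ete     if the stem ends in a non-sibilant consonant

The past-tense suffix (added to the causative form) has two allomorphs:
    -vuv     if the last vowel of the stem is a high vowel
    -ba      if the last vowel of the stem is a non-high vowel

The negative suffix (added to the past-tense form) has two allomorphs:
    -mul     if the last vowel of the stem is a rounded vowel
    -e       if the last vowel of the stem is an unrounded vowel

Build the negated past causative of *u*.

uubuvuvmul

*u* — final sound /u/ (a vowel) → -ubu → *uubu*.
Since the last vowel of the causative form *uubu* is /u/ (a high vowel), it takes -vuv, giving *uubuvuv*.
The past-tense form *uubuvuv* — last vowel /u/ (a rounded vowel) → -mul → *uubuvuvmul*.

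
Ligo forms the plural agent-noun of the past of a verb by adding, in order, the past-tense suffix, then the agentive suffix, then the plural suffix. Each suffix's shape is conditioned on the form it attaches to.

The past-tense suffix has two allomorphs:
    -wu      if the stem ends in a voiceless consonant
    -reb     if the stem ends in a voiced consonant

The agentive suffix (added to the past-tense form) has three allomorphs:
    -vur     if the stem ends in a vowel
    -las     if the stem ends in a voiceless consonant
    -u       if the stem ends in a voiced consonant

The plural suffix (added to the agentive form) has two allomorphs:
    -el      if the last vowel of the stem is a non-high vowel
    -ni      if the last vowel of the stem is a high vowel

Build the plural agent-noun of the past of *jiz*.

*jiz* — final consonant /z/ (voiced) → -reb → *jizreb*.
Since the final sound of the past-tense form *jizreb* is /b/ (a voiced consonant), it takes -u, giving *jizrebu*.
The agentive form *jizrebu*: last vowel = /u/, a high vowel → -ni → *jizrebuni*.

jizrebuni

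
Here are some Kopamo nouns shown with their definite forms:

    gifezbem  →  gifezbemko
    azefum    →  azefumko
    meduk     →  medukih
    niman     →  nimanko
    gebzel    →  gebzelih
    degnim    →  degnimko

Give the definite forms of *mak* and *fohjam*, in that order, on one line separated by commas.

makih, fohjamko

Looking at the final consonant of each stem: -ko when the stem ends in a nasal (*gifezbem*, *azefum*, *niman*, *degnim*); -ih when the stem ends in a non-nasal consonant (*meduk*, *gebzel*).
The final consonant of *mak* is /k/, which is non-nasal, so the suffix is -ih, giving *makih*.
*fohjam*: final consonant = /m/, a nasal → -ko → *fohjamko*.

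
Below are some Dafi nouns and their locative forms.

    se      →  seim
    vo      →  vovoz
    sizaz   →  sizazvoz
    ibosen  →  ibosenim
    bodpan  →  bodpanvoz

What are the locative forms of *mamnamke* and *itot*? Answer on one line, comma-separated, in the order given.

mamnamkeim, itotvoz

The suffix is conditioned by the last vowel: -im when the last vowel of the stem is a front vowel (*se*, *ibosen*); -voz when the last vowel of the stem is a back vowel (*vo*, *sizaz*, *bodpan*).
*mamnamke* — last vowel /e/ (a front vowel) → -im → *mamnamkeim*.
Since the last vowel of *itot* is /o/ (a back vowel), it takes -voz, giving *itotvoz*.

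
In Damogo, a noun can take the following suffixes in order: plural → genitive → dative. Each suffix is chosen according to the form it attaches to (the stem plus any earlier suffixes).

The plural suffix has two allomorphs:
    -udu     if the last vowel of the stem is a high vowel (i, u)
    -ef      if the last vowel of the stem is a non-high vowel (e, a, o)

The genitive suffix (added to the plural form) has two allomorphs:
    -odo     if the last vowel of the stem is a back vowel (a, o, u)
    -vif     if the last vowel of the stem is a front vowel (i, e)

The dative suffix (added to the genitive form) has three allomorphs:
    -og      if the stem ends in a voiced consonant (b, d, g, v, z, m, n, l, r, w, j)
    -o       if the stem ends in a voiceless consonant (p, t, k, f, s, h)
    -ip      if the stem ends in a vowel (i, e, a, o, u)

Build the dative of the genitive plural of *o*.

*o* — last vowel /o/ (a non-high vowel) → -ef → *oef*.
The plural form *oef* — last vowel /e/ (a front vowel) → -vif → *oefvif*.
Since the final sound of the genitive form *oefvif* is /f/ (a voiceless consonant), it takes -o, giving *oefvifo*.

oefvifo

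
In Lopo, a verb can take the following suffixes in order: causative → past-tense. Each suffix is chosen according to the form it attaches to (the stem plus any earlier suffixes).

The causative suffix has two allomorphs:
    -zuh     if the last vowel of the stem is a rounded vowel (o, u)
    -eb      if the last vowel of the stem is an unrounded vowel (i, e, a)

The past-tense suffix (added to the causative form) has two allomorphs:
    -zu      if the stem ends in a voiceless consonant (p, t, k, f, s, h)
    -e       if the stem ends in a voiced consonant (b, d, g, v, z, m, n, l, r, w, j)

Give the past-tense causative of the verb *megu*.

meguzuhzu

The last vowel of *megu* is /u/, which is a rounded vowel, so the causative suffix is -zuh, giving *meguzuh*.
The causative form *meguzuh* — final consonant /h/ (voiceless) → -zu → *meguzuhzu*.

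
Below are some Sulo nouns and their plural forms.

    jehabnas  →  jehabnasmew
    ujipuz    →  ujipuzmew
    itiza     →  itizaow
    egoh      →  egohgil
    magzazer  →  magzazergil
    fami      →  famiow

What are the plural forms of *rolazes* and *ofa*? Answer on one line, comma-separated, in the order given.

rolazesmew, ofaow

The alternation tracks the final sound of the stem — -mew when the stem ends in a sibilant (*jehabnas*, *ujipuz*); -gil when the stem ends in a non-sibilant consonant (*egoh*, *magzazer*); -ow when the stem ends in a vowel (*itiza*, *fami*).
Since the final sound of *rolazes* is /s/ (a sibilant), it takes -mew, giving *rolazesmew*.
The final sound of *ofa* is /a/, which is a vowel, so the suffix is -ow, giving *ofaow*.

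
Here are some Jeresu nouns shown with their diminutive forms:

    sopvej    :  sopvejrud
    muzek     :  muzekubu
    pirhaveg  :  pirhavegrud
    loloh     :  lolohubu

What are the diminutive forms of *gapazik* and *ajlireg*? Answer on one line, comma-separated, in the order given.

gapazikubu, ajliregrud

The alternation tracks the final consonant of the stem — -ubu when the stem ends in a voiceless consonant (*muzek*, *loloh*); -rud when the stem ends in a voiced consonant (*sopvej*, *pirhaveg*).
*gapazik* — final consonant /k/ (voiceless) → -ubu → *gapazikubu*.
The final consonant of *ajlireg* is /g/, which is voiced, so the suffix is -rud, giving *ajliregrud*.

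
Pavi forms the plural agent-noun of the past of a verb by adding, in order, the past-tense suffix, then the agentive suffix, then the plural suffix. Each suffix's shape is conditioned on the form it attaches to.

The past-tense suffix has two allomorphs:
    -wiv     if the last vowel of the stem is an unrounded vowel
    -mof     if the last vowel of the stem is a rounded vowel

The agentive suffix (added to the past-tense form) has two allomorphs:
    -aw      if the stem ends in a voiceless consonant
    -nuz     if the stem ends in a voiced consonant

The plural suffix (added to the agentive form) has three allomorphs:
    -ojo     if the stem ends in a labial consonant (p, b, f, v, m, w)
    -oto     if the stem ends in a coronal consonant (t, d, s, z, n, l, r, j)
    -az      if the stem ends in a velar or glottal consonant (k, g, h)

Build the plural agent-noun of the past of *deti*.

detiwivnuzoto

Since the last vowel of *deti* is /i/ (an unrounded vowel), it takes -wiv, giving *detiwiv*.
The past-tense form *detiwiv* — final consonant /v/ (voiced) → -nuz → *detiwivnuz*.
The agentive form *detiwivnuz* — final consonant /z/ (coronal) → -oto → *detiwivnuzoto*.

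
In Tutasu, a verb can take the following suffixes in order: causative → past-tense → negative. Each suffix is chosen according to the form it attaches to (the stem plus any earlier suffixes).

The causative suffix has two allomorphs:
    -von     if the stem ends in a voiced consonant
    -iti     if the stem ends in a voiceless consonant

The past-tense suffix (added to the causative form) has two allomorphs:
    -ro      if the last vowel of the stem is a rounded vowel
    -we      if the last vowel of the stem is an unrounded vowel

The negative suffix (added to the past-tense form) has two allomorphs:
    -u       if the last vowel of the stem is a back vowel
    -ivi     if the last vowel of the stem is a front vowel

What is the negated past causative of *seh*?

sehitiweivi

*seh*: final consonant = /h/, voiceless → -iti → *sehiti*.
The causative form *sehiti* — last vowel /i/ (an unrounded vowel) → -we → *sehitiwe*.
The last vowel of the past-tense form *sehitiwe* is /e/, which is a front vowel, so the negative suffix is -ivi, giving *sehitiweivi*.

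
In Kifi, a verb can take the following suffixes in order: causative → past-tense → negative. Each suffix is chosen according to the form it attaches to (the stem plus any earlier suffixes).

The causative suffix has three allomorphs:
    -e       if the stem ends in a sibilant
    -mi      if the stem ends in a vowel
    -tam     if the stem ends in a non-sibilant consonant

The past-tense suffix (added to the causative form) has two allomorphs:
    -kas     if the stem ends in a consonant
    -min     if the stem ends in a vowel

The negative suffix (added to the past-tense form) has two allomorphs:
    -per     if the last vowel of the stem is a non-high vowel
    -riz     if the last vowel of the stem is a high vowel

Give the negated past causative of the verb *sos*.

*sos* — final sound /s/ (a sibilant) → -e → *sose*.
The causative form *sose* — final sound /e/ (a vowel) → -min → *sosemin*.
The past-tense form *sosemin* — last vowel /i/ (a high vowel) → -riz → *soseminriz*.

soseminriz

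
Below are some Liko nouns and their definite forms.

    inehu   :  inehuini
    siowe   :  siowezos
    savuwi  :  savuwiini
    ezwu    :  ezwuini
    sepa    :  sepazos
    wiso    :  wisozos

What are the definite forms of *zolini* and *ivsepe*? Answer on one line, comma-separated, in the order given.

zoliniini, ivsepezos

The alternation tracks the last vowel of the stem — -ini when the last vowel of the stem is a high vowel (*inehu*, *savuwi*, *ezwu*); -zos when the last vowel of the stem is a non-high vowel (*siowe*, *sepa*, *wiso*).
The last vowel of *zolini* is /i/, which is a high vowel, so the suffix is -ini, giving *zoliniini*.
The last vowel of *ivsepe* is /e/, which is a non-high vowel, so the suffix is -zos, giving *ivsepezos*.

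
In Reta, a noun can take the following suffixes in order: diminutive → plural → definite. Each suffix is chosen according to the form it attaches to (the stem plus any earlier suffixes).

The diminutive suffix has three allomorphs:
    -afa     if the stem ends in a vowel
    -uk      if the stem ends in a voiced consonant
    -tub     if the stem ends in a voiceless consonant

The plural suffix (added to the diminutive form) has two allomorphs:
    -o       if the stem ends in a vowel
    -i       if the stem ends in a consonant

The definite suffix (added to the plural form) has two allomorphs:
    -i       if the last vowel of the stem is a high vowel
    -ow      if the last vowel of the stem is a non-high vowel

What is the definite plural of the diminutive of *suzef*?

suzeftubii

Since the final sound of *suzef* is /f/ (a voiceless consonant), it takes -tub, giving *suzeftub*.
The diminutive form *suzeftub* — final sound /b/ (a consonant) → -i → *suzeftubi*.
Since the last vowel of the plural form *suzeftubi* is /i/ (a high vowel), it takes -i, giving *suzeftubii*.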